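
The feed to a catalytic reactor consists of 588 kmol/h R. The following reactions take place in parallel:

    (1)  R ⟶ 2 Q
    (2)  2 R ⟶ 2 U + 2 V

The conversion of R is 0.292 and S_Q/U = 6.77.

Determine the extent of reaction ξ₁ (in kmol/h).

ξ₁ = 133 kmol/h

Conversion of R: R consumed = 0.292 × 588 = 171.7 kmol/h = 1ξ₁ + 2ξ₂.
Selectivity: 2ξ₁ / (2ξ₂) = 6.77 → ξ₁ = 6.77 ξ₂.
Substitute: (1·6.77 + 2) ξ₂ = 171.7 → ξ₂ = 19.58 kmol/h, ξ₁ = 132.5 kmol/h.
Outlet amounts (n = n₀ + Σ ν·ξ):
  R: 588 − 1(132.5) − 2(19.58) = 416.3
  Q: 0 + 2(132.5) = 265.1
  U: 0 + 2(19.58) = 39.16
  V: 0 + 2(19.58) = 39.16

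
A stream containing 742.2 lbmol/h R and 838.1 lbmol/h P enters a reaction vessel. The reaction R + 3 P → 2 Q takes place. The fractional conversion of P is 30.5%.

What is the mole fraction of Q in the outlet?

0.121

P reacted = 0.305 × 838.1 = 255.6 lbmol/h; ν_P = −3, so ξ = 255.6/3 = 85.21 lbmol/h.
Outlet amounts (n = n₀ + ν ξ):
  R: 742.2 − 1(85.21) = 657
  P: 838.1 − 3(85.21) = 582.5
  Q: 0 + 2(85.21) = 170.4
Total out = 1410 lbmol/h; y_Q = 170.4 / 1410 = 0.1209.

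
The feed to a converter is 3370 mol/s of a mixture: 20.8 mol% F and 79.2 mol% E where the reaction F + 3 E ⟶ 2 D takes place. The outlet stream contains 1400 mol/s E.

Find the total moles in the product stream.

2520 mol/s

For E: n = n₀ − 3ξ → 1400 = 2669 − 3ξ, giving ξ = 423 mol/s.
Outlet amounts (n = n₀ + ν ξ):
  F: 701 − 1(423) = 277.9
  E: 2669 − 3(423) = 1400
  D: 0 + 2(423) = 846
Total out = 277.9 + 1400 + 846 = 2524 mol/s.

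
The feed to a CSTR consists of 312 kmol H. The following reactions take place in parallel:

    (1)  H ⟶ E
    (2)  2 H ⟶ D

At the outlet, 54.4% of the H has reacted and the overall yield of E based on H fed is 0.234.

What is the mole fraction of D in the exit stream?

0.183

Yield of E: 1ξ₁ / 312 = 0.234 → ξ₁ = 73.01 kmol.
Conversion of H: 1ξ₁ + 2ξ₂ = 0.544 × 312 = 169.7 → ξ₂ = 48.36 kmol.
Outlet amounts (n = n₀ + Σ ν·ξ):
  H: 312 − 1(73.01) − 2(48.36) = 142.3
  E: 0 + 1(73.01) = 73.01
  D: 0 + 1(48.36) = 48.36
Total out = 263.6 kmol; y_D = 48.36 / 263.6 = 0.1834.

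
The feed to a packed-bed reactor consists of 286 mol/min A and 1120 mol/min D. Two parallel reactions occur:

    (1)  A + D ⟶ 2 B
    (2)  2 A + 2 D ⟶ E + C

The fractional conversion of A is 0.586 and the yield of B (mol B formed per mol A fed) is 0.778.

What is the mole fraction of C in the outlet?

0.0209

Yield of B: 2ξ₁ / 286 = 0.778 → ξ₁ = 111.3 mol/min.
Conversion of A: 1ξ₁ + 2ξ₂ = 0.586 × 286 = 167.6 → ξ₂ = 28.17 mol/min.
Outlet amounts (n = n₀ + Σ ν·ξ):
  A: 286 − 1(111.3) − 2(28.17) = 118.4
  D: 1120 − 1(111.3) − 2(28.17) = 952.4
  B: 0 + 2(111.3) = 222.5
  E: 0 + 1(28.17) = 28.17
  C: 0 + 1(28.17) = 28.17
Total out = 1350 mol/min; y_C = 28.17 / 1350 = 0.02087.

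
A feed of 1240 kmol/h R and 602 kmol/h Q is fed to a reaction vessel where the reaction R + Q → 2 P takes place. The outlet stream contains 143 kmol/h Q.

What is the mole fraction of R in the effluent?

For Q: n = n₀ − 1ξ → 143 = 602 − 1ξ, giving ξ = 459 kmol/h.
Outlet amounts (n = n₀ + ν ξ):
  R: 1240 − 1(459) = 781
  Q: 602 − 1(459) = 143
  P: 0 + 2(459) = 918
Total out = 1842 kmol/h; y_R = 781 / 1842 = 0.424.

0.424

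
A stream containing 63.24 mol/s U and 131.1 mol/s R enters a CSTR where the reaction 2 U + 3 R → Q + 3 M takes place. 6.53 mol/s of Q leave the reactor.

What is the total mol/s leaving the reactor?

188 mol/s

For Q: n = n₀ + 1ξ → 6.53 = 0 + 1ξ, giving ξ = 6.53 mol/s.
Outlet amounts (n = n₀ + ν ξ):
  U: 63.24 − 2(6.53) = 50.18
  R: 131.1 − 3(6.53) = 111.5
  Q: 0 + 1(6.53) = 6.53
  M: 0 + 3(6.53) = 19.59
Total out = 50.18 + 111.5 + 6.53 + 19.59 = 187.8 mol/s.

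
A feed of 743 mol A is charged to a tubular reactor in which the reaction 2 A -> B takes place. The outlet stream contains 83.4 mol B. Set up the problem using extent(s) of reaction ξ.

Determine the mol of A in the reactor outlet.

For B: n = n₀ + 1ξ → 83.4 = 0 + 1ξ, giving ξ = 83.4 mol.
Outlet amounts (n = n₀ + ν ξ):
  A: 743 − 2(83.4) = 576.2
  B: 0 + 1(83.4) = 83.4

576 mol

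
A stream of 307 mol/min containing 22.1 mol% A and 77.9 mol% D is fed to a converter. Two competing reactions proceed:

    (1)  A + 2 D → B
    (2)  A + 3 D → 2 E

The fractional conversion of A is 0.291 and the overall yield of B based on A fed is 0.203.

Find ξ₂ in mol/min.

Yield of B: 1ξ₁ / 67.85 = 0.203 → ξ₁ = 13.77 mol/min.
Conversion of A: 1ξ₁ + 1ξ₂ = 0.291 × 67.85 = 19.74 → ξ₂ = 5.971 mol/min.
Outlet amounts (n = n₀ + Σ ν·ξ):
  A: 67.85 − 1(13.77) − 1(5.971) = 48.1
  D: 239.2 − 2(13.77) − 3(5.971) = 193.7
  B: 0 + 1(13.77) = 13.77
  E: 0 + 2(5.971) = 11.94

ξ₂ = 5.97 mol/min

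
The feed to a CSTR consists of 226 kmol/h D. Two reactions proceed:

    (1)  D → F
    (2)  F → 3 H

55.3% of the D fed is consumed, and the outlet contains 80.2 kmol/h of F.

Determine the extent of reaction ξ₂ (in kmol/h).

ξ₂ = 44.8 kmol/h

Conversion of D: D consumed = 1ξ₁ = 0.553 × 226 → ξ₁ = 125 kmol/h.
F balance: n_F = 0 + 1ξ₁ − 1ξ₂ = 80.2 → ξ₂ = (1·125 − 80.2)/1 = 44.78 kmol/h.
Outlet amounts (n = n₀ + Σ ν·ξ):
  D: 226 − 1(125) = 101
  F: 0 + 1(125) − 1(44.78) = 80.2
  H: 0 + 3(44.78) = 134.3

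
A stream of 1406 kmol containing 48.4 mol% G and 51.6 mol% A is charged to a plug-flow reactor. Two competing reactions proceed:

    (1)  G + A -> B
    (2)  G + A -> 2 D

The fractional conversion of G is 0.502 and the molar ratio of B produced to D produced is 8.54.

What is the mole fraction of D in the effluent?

0.0349

Conversion of G: G consumed = 0.502 × 680.5 = 341.6 kmol = 1ξ₁ + 1ξ₂.
Selectivity: 1ξ₁ / (2ξ₂) = 8.54 → ξ₁ = 17.08 ξ₂.
Substitute: (1·17.08 + 1) ξ₂ = 341.6 → ξ₂ = 18.89 kmol, ξ₁ = 322.7 kmol.
Outlet amounts (n = n₀ + Σ ν·ξ):
  G: 680.5 − 1(322.7) − 1(18.89) = 338.9
  A: 725.5 − 1(322.7) − 1(18.89) = 383.9
  B: 0 + 1(322.7) = 322.7
  D: 0 + 2(18.89) = 37.79
Total out = 1083 kmol; y_D = 37.79 / 1083 = 0.03488.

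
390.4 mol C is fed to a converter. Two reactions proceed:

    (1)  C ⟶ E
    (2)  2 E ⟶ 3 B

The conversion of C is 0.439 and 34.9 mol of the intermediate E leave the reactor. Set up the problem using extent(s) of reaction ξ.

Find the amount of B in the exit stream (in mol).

205 mol

Conversion of C: C consumed = 1ξ₁ = 0.439 × 390.4 → ξ₁ = 171.4 mol.
E balance: n_E = 0 + 1ξ₁ − 2ξ₂ = 34.9 → ξ₂ = (1·171.4 − 34.9)/2 = 68.24 mol.
Outlet amounts (n = n₀ + Σ ν·ξ):
  C: 390.4 − 1(171.4) = 219
  E: 0 + 1(171.4) − 2(68.24) = 34.9
  B: 0 + 3(68.24) = 204.7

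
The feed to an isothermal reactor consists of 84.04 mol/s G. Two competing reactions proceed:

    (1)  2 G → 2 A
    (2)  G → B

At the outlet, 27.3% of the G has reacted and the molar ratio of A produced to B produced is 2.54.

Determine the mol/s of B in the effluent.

6.48 mol/s

Conversion of G: G consumed = 0.273 × 84.04 = 22.94 mol/s = 2ξ₁ + 1ξ₂.
Selectivity: 2ξ₁ / (1ξ₂) = 2.54 → ξ₁ = 1.27 ξ₂.
Substitute: (2·1.27 + 1) ξ₂ = 22.94 → ξ₂ = 6.481 mol/s, ξ₁ = 8.231 mol/s.
Outlet amounts (n = n₀ + Σ ν·ξ):
  G: 84.04 − 2(8.231) − 1(6.481) = 61.1
  A: 0 + 2(8.231) = 16.46
  B: 0 + 1(6.481) = 6.481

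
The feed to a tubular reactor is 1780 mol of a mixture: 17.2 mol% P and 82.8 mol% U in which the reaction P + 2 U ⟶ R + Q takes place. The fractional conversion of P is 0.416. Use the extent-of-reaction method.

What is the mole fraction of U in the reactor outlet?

0.738

P reacted = 0.416 × 306.2 = 127.4 mol; ν_P = −1, so ξ = 127.4/1 = 127.4 mol.
Outlet amounts (n = n₀ + ν ξ):
  P: 306.2 − 1(127.4) = 178.8
  U: 1474 − 2(127.4) = 1219
  R: 0 + 1(127.4) = 127.4
  Q: 0 + 1(127.4) = 127.4
Total out = 1653 mol; y_U = 1219 / 1653 = 0.7377.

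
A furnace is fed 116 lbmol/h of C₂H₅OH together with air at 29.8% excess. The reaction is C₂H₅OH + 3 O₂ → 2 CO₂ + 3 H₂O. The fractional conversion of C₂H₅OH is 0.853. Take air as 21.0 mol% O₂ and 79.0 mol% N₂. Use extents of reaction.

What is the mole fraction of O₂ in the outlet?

0.0655

Stoichiometric O₂ = 3 × 116 = 348 lbmol/h; O₂ fed = 348 × 1.298 = 451.7 lbmol/h.
N₂ fed = 451.7 × 79/21 = 1699 lbmol/h.
Fuel reacted = 0.853 × 116 → ξ = 98.95 lbmol/h.
Outlet (n = n₀ + ν ξ):
  C₂H₅OH: 116 − 1(98.95) = 17.05
  O₂: 451.7 − 3(98.95) = 154.9
  N₂: 1699 (inert)
  CO₂: 0 + 2(98.95) = 197.9
  H₂O: 0 + 3(98.95) = 296.8
Total out = 2366 lbmol/h; y_O₂ = 154.9 / 2366 = 0.06545.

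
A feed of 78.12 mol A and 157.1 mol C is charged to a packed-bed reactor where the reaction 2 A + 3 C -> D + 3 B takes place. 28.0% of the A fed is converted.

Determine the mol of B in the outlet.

32.8 mol

A reacted = 0.28 × 78.12 = 21.87 mol; ν_A = −2, so ξ = 21.87/2 = 10.94 mol.
Outlet amounts (n = n₀ + ν ξ):
  A: 78.12 − 2(10.94) = 56.25
  C: 157.1 − 3(10.94) = 124.3
  D: 0 + 1(10.94) = 10.94
  B: 0 + 3(10.94) = 32.81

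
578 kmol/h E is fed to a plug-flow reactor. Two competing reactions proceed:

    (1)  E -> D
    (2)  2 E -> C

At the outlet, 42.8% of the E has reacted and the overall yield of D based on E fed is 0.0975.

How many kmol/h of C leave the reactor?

95.5 kmol/h

Yield of D: 1ξ₁ / 578 = 0.0975 → ξ₁ = 56.36 kmol/h.
Conversion of E: 1ξ₁ + 2ξ₂ = 0.428 × 578 = 247.4 → ξ₂ = 95.51 kmol/h.
Outlet amounts (n = n₀ + Σ ν·ξ):
  E: 578 − 1(56.36) − 2(95.51) = 330.6
  D: 0 + 1(56.36) = 56.36
  C: 0 + 1(95.51) = 95.51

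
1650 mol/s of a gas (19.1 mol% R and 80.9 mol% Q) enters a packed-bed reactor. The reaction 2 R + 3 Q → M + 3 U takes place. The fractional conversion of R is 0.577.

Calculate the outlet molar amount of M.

R reacted = 0.577 × 315.2 = 181.8 mol/s; ν_R = −2, so ξ = 181.8/2 = 90.92 mol/s.
Outlet amounts (n = n₀ + ν ξ):
  R: 315.2 − 2(90.92) = 133.3
  Q: 1335 − 3(90.92) = 1062
  M: 0 + 1(90.92) = 90.92
  U: 0 + 3(90.92) = 272.8

90.9 mol/s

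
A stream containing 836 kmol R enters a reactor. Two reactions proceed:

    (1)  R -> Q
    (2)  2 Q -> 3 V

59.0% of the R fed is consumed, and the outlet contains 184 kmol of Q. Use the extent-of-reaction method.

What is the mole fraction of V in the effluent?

0.468

Conversion of R: R consumed = 1ξ₁ = 0.59 × 836 → ξ₁ = 493.2 kmol.
Q balance: n_Q = 0 + 1ξ₁ − 2ξ₂ = 184 → ξ₂ = (1·493.2 − 184)/2 = 154.6 kmol.
Outlet amounts (n = n₀ + Σ ν·ξ):
  R: 836 − 1(493.2) = 342.8
  Q: 0 + 1(493.2) − 2(154.6) = 184
  V: 0 + 3(154.6) = 463.9
Total out = 990.6 kmol; y_V = 463.9 / 990.6 = 0.4683.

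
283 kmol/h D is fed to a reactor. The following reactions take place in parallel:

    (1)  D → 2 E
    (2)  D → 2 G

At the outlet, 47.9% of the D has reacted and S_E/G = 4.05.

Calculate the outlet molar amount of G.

53.7 kmol/h

Conversion of D: D consumed = 0.479 × 283 = 135.6 kmol/h = 1ξ₁ + 1ξ₂.
Selectivity: 2ξ₁ / (2ξ₂) = 4.05 → ξ₁ = 4.05 ξ₂.
Substitute: (1·4.05 + 1) ξ₂ = 135.6 → ξ₂ = 26.84 kmol/h, ξ₁ = 108.7 kmol/h.
Outlet amounts (n = n₀ + Σ ν·ξ):
  D: 283 − 1(108.7) − 1(26.84) = 147.4
  E: 0 + 2(108.7) = 217.4
  G: 0 + 2(26.84) = 53.69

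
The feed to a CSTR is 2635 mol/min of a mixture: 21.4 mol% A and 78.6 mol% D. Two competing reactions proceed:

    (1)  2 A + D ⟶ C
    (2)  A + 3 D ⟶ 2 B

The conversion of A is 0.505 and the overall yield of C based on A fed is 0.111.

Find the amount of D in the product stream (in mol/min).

1530 mol/min

Yield of C: 1ξ₁ / 563.9 = 0.111 → ξ₁ = 62.59 mol/min.
Conversion of A: 2ξ₁ + 1ξ₂ = 0.505 × 563.9 = 284.8 → ξ₂ = 159.6 mol/min.
Outlet amounts (n = n₀ + Σ ν·ξ):
  A: 563.9 − 2(62.59) − 1(159.6) = 279.1
  D: 2071 − 1(62.59) − 3(159.6) = 1530
  C: 0 + 1(62.59) = 62.59
  B: 0 + 2(159.6) = 319.2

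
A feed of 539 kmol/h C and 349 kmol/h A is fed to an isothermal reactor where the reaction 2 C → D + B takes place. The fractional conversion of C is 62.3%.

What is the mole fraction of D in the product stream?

0.189

C reacted = 0.623 × 539 = 335.8 kmol/h; ν_C = −2, so ξ = 335.8/2 = 167.9 kmol/h.
Outlet amounts (n = n₀ + ν ξ):
  C: 539 − 2(167.9) = 203.2
  D: 0 + 1(167.9) = 167.9
  B: 0 + 1(167.9) = 167.9
  A: 349 (inert)
Total out = 888 kmol/h; y_D = 167.9 / 888 = 0.1891.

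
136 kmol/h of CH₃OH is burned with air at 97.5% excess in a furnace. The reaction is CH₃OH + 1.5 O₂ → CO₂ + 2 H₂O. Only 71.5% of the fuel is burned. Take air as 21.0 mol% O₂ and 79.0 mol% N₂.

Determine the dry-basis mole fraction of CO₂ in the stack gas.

Stoichiometric O₂ = 1.5 × 136 = 204 kmol/h; O₂ fed = 204 × 1.975 = 402.9 kmol/h.
N₂ fed = 402.9 × 79/21 = 1516 kmol/h.
Fuel reacted = 0.715 × 136 → ξ = 97.24 kmol/h.
Outlet (n = n₀ + ν ξ):
  CH₃OH: 136 − 1(97.24) = 38.76
  O₂: 402.9 − 1.5(97.24) = 257
  N₂: 1516 (inert)
  CO₂: 0 + 1(97.24) = 97.24
  H₂O: 0 + 2(97.24) = 194.5
Dry total = 1909 kmol/h; y_CO₂ (dry) = 97.24 / 1909 = 0.05095.

0.0509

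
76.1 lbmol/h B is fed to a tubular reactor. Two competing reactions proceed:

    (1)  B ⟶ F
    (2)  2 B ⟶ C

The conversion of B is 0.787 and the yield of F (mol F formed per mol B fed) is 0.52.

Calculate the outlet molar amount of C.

Yield of F: 1ξ₁ / 76.1 = 0.52 → ξ₁ = 39.57 lbmol/h.
Conversion of B: 1ξ₁ + 2ξ₂ = 0.787 × 76.1 = 59.89 → ξ₂ = 10.16 lbmol/h.
Outlet amounts (n = n₀ + Σ ν·ξ):
  B: 76.1 − 1(39.57) − 2(10.16) = 16.21
  F: 0 + 1(39.57) = 39.57
  C: 0 + 1(10.16) = 10.16

10.2 lbmol/h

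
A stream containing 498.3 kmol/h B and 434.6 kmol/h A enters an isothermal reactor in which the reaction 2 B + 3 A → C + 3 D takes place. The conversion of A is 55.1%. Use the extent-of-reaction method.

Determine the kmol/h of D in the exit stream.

A reacted = 0.551 × 434.6 = 239.5 kmol/h; ν_A = −3, so ξ = 239.5/3 = 79.82 kmol/h.
Outlet amounts (n = n₀ + ν ξ):
  B: 498.3 − 2(79.82) = 338.7
  A: 434.6 − 3(79.82) = 195.1
  C: 0 + 1(79.82) = 79.82
  D: 0 + 3(79.82) = 239.5

239 kmol/h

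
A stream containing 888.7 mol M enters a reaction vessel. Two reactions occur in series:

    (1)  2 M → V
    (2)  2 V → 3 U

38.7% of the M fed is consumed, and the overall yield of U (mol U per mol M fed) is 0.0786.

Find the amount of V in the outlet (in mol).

125 mol

Conversion of M: M consumed = 2ξ₁ = 0.387 × 888.7 → ξ₁ = 172 mol.
Yield of U: 3ξ₂ / 888.7 = 0.0786 → ξ₂ = 23.28 mol.
Outlet amounts (n = n₀ + Σ ν·ξ):
  M: 888.7 − 2(172) = 544.8
  V: 0 + 1(172) − 2(23.28) = 125.4
  U: 0 + 3(23.28) = 69.85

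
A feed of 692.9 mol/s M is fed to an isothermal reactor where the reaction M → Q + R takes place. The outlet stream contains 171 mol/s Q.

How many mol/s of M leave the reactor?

For Q: n = n₀ + 1ξ → 171 = 0 + 1ξ, giving ξ = 171 mol/s.
Outlet amounts (n = n₀ + ν ξ):
  M: 692.9 − 1(171) = 521.9
  Q: 0 + 1(171) = 171
  R: 0 + 1(171) = 171

522 mol/s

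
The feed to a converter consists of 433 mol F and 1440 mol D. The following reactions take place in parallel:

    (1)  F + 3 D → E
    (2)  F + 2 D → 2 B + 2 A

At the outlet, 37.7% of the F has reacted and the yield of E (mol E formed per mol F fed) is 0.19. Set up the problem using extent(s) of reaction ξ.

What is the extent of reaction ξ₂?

Yield of E: 1ξ₁ / 433 = 0.19 → ξ₁ = 82.27 mol.
Conversion of F: 1ξ₁ + 1ξ₂ = 0.377 × 433 = 163.2 → ξ₂ = 80.97 mol.
Outlet amounts (n = n₀ + Σ ν·ξ):
  F: 433 − 1(82.27) − 1(80.97) = 269.8
  D: 1440 − 3(82.27) − 2(80.97) = 1031
  E: 0 + 1(82.27) = 82.27
  B: 0 + 2(80.97) = 161.9
  A: 0 + 2(80.97) = 161.9

ξ₂ = 81 mol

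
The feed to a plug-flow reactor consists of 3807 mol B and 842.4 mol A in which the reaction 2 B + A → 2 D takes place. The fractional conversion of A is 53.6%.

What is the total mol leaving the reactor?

A reacted = 0.536 × 842.4 = 451.5 mol; ν_A = −1, so ξ = 451.5/1 = 451.5 mol.
Outlet amounts (n = n₀ + ν ξ):
  B: 3807 − 2(451.5) = 2904
  A: 842.4 − 1(451.5) = 390.9
  D: 0 + 2(451.5) = 903.1
Total out = 2904 + 390.9 + 903.1 = 4198 mol.

4200 mol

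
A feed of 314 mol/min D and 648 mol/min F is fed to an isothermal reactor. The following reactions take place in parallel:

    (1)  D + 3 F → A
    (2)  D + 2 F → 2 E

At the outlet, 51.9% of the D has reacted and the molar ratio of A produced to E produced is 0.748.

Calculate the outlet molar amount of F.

Conversion of D: D consumed = 0.519 × 314 = 163 mol/min = 1ξ₁ + 1ξ₂.
Selectivity: 1ξ₁ / (2ξ₂) = 0.748 → ξ₁ = 1.496 ξ₂.
Substitute: (1·1.496 + 1) ξ₂ = 163 → ξ₂ = 65.29 mol/min, ξ₁ = 97.68 mol/min.
Outlet amounts (n = n₀ + Σ ν·ξ):
  D: 314 − 1(97.68) − 1(65.29) = 151
  F: 648 − 3(97.68) − 2(65.29) = 224.4
  A: 0 + 1(97.68) = 97.68
  E: 0 + 2(65.29) = 130.6

224 mol/min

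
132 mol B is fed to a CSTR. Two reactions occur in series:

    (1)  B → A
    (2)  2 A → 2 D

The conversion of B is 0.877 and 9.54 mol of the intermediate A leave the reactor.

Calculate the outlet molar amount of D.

106 mol

Conversion of B: B consumed = 1ξ₁ = 0.877 × 132 → ξ₁ = 115.8 mol.
A balance: n_A = 0 + 1ξ₁ − 2ξ₂ = 9.54 → ξ₂ = (1·115.8 − 9.54)/2 = 53.11 mol.
Outlet amounts (n = n₀ + Σ ν·ξ):
  B: 132 − 1(115.8) = 16.24
  A: 0 + 1(115.8) − 2(53.11) = 9.54
  D: 0 + 2(53.11) = 106.2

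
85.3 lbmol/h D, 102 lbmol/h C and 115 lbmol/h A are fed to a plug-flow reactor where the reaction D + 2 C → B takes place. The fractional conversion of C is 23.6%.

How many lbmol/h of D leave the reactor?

73.3 lbmol/h

C reacted = 0.236 × 102 = 24.07 lbmol/h; ν_C = −2, so ξ = 24.07/2 = 12.04 lbmol/h.
Outlet amounts (n = n₀ + ν ξ):
  D: 85.3 − 1(12.04) = 73.26
  C: 102 − 2(12.04) = 77.93
  B: 0 + 1(12.04) = 12.04
  A: 115 (inert)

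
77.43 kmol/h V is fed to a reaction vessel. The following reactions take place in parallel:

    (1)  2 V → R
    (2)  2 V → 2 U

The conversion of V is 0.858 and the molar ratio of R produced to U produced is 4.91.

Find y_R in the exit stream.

Conversion of V: V consumed = 0.858 × 77.43 = 66.43 kmol/h = 2ξ₁ + 2ξ₂.
Selectivity: 1ξ₁ / (2ξ₂) = 4.91 → ξ₁ = 9.82 ξ₂.
Substitute: (2·9.82 + 2) ξ₂ = 66.43 → ξ₂ = 3.07 kmol/h, ξ₁ = 30.15 kmol/h.
Outlet amounts (n = n₀ + Σ ν·ξ):
  V: 77.43 − 2(30.15) − 2(3.07) = 11
  R: 0 + 1(30.15) = 30.15
  U: 0 + 2(3.07) = 6.14
Total out = 47.28 kmol/h; y_R = 30.15 / 47.28 = 0.6376.

0.638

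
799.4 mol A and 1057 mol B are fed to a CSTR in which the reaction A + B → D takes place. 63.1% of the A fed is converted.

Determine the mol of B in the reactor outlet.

553 mol

A reacted = 0.631 × 799.4 = 504.4 mol; ν_A = −1, so ξ = 504.4/1 = 504.4 mol.
Outlet amounts (n = n₀ + ν ξ):
  A: 799.4 − 1(504.4) = 295
  B: 1057 − 1(504.4) = 552.6
  D: 0 + 1(504.4) = 504.4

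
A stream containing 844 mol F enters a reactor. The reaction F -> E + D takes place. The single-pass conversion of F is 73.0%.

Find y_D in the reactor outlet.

0.422

F reacted = 0.73 × 844 = 616.1 mol; ν_F = −1, so ξ = 616.1/1 = 616.1 mol.
Outlet amounts (n = n₀ + ν ξ):
  F: 844 − 1(616.1) = 227.9
  E: 0 + 1(616.1) = 616.1
  D: 0 + 1(616.1) = 616.1
Total out = 1460 mol; y_D = 616.1 / 1460 = 0.422.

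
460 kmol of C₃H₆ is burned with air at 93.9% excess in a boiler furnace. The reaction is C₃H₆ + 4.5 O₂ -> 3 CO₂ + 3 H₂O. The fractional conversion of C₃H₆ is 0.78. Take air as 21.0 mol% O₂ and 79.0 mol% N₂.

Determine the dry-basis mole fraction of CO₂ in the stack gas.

0.0576

Stoichiometric O₂ = 4.5 × 460 = 2070 kmol; O₂ fed = 2070 × 1.939 = 4014 kmol.
N₂ fed = 4014 × 79/21 = 15100 kmol.
Fuel reacted = 0.78 × 460 → ξ = 358.8 kmol.
Outlet (n = n₀ + ν ξ):
  C₃H₆: 460 − 1(358.8) = 101.2
  O₂: 4014 − 4.5(358.8) = 2399
  N₂: 15100 (inert)
  CO₂: 0 + 3(358.8) = 1076
  H₂O: 0 + 3(358.8) = 1076
Dry total = 18680 kmol; y_CO₂ (dry) = 1076 / 18680 = 0.05764.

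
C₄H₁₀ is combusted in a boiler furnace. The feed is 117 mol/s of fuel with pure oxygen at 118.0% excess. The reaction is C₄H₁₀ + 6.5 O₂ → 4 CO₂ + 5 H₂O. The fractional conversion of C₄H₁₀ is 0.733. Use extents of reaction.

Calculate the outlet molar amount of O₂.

Stoichiometric O₂ = 6.5 × 117 = 760.5 mol/s; O₂ fed = 760.5 × 2.180 = 1658 mol/s.
Fuel reacted = 0.733 × 117 → ξ = 85.76 mol/s.
Outlet (n = n₀ + ν ξ):
  C₄H₁₀: 117 − 1(85.76) = 31.24
  O₂: 1658 − 6.5(85.76) = 1100
  CO₂: 0 + 4(85.76) = 343
  H₂O: 0 + 5(85.76) = 428.8

1100 mol/s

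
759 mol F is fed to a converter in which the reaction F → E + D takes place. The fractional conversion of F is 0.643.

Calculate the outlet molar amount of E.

F reacted = 0.643 × 759 = 488 mol; ν_F = −1, so ξ = 488/1 = 488 mol.
Outlet amounts (n = n₀ + ν ξ):
  F: 759 − 1(488) = 271
  E: 0 + 1(488) = 488
  D: 0 + 1(488) = 488

488 mol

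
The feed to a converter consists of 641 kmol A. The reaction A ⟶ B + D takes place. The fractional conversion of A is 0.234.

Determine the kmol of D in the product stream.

150 kmol

A reacted = 0.234 × 641 = 150 kmol; ν_A = −1, so ξ = 150/1 = 150 kmol.
Outlet amounts (n = n₀ + ν ξ):
  A: 641 − 1(150) = 491
  B: 0 + 1(150) = 150
  D: 0 + 1(150) = 150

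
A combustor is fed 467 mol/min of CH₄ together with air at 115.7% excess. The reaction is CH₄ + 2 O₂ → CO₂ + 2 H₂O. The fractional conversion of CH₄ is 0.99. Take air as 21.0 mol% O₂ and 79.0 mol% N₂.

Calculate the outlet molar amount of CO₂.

Stoichiometric O₂ = 2 × 467 = 934 mol/min; O₂ fed = 934 × 2.157 = 2015 mol/min.
N₂ fed = 2015 × 79/21 = 7579 mol/min.
Fuel reacted = 0.99 × 467 → ξ = 462.3 mol/min.
Outlet (n = n₀ + ν ξ):
  CH₄: 467 − 1(462.3) = 4.67
  O₂: 2015 − 2(462.3) = 1090
  N₂: 7579 (inert)
  CO₂: 0 + 1(462.3) = 462.3
  H₂O: 0 + 2(462.3) = 924.7

462 mol/min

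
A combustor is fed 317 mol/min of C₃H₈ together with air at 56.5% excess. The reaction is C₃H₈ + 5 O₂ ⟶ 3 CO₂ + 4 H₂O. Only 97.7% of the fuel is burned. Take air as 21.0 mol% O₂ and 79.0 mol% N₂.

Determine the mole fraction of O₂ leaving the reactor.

Stoichiometric O₂ = 5 × 317 = 1585 mol/min; O₂ fed = 1585 × 1.565 = 2481 mol/min.
N₂ fed = 2481 × 79/21 = 9331 mol/min.
Fuel reacted = 0.977 × 317 → ξ = 309.7 mol/min.
Outlet (n = n₀ + ν ξ):
  C₃H₈: 317 − 1(309.7) = 7.291
  O₂: 2481 − 5(309.7) = 932
  N₂: 9331 (inert)
  CO₂: 0 + 3(309.7) = 929.1
  H₂O: 0 + 4(309.7) = 1239
Total out = 12440 mol/min; y_O₂ = 932 / 12440 = 0.07493.

0.0749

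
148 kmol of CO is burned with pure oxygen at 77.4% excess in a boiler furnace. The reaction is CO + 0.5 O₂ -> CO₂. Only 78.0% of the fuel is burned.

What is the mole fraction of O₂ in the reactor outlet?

0.332

Stoichiometric O₂ = 0.5 × 148 = 74 kmol; O₂ fed = 74 × 1.774 = 131.3 kmol.
Fuel reacted = 0.78 × 148 → ξ = 115.4 kmol.
Outlet (n = n₀ + ν ξ):
  CO: 148 − 1(115.4) = 32.56
  O₂: 131.3 − 0.5(115.4) = 73.56
  CO₂: 0 + 1(115.4) = 115.4
Total out = 221.6 kmol; y_O₂ = 73.56 / 221.6 = 0.332.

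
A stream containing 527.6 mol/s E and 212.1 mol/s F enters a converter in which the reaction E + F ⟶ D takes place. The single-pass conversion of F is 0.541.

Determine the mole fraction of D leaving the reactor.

0.184

F reacted = 0.541 × 212.1 = 114.7 mol/s; ν_F = −1, so ξ = 114.7/1 = 114.7 mol/s.
Outlet amounts (n = n₀ + ν ξ):
  E: 527.6 − 1(114.7) = 412.9
  F: 212.1 − 1(114.7) = 97.35
  D: 0 + 1(114.7) = 114.7
Total out = 625 mol/s; y_D = 114.7 / 625 = 0.1836.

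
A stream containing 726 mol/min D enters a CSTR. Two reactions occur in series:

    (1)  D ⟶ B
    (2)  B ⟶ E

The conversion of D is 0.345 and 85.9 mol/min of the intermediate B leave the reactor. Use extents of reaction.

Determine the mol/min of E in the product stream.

165 mol/min

Conversion of D: D consumed = 1ξ₁ = 0.345 × 726 → ξ₁ = 250.5 mol/min.
B balance: n_B = 0 + 1ξ₁ − 1ξ₂ = 85.9 → ξ₂ = (1·250.5 − 85.9)/1 = 164.6 mol/min.
Outlet amounts (n = n₀ + Σ ν·ξ):
  D: 726 − 1(250.5) = 475.5
  B: 0 + 1(250.5) − 1(164.6) = 85.9
  E: 0 + 1(164.6) = 164.6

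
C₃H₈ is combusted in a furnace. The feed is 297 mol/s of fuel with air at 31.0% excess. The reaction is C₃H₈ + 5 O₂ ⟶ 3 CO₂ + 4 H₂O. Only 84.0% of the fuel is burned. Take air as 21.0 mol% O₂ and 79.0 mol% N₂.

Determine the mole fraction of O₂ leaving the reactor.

Stoichiometric O₂ = 5 × 297 = 1485 mol/s; O₂ fed = 1485 × 1.310 = 1945 mol/s.
N₂ fed = 1945 × 79/21 = 7318 mol/s.
Fuel reacted = 0.84 × 297 → ξ = 249.5 mol/s.
Outlet (n = n₀ + ν ξ):
  C₃H₈: 297 − 1(249.5) = 47.52
  O₂: 1945 − 5(249.5) = 698
  N₂: 7318 (inert)
  CO₂: 0 + 3(249.5) = 748.4
  H₂O: 0 + 4(249.5) = 997.9
Total out = 9810 mol/s; y_O₂ = 698 / 9810 = 0.07115.

0.0711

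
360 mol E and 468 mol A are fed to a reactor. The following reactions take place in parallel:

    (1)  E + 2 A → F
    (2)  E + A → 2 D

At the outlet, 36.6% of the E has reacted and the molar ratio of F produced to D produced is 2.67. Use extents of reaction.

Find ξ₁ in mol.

Conversion of E: E consumed = 0.366 × 360 = 131.8 mol = 1ξ₁ + 1ξ₂.
Selectivity: 1ξ₁ / (2ξ₂) = 2.67 → ξ₁ = 5.34 ξ₂.
Substitute: (1·5.34 + 1) ξ₂ = 131.8 → ξ₂ = 20.78 mol, ξ₁ = 111 mol.
Outlet amounts (n = n₀ + Σ ν·ξ):
  E: 360 − 1(111) − 1(20.78) = 228.2
  A: 468 − 2(111) − 1(20.78) = 225.3
  F: 0 + 1(111) = 111
  D: 0 + 2(20.78) = 41.56

ξ₁ = 111 mol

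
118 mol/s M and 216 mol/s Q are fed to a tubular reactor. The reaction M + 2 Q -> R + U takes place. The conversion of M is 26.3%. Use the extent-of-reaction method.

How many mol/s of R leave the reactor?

M reacted = 0.263 × 118 = 31.03 mol/s; ν_M = −1, so ξ = 31.03/1 = 31.03 mol/s.
Outlet amounts (n = n₀ + ν ξ):
  M: 118 − 1(31.03) = 86.97
  Q: 216 − 2(31.03) = 153.9
  R: 0 + 1(31.03) = 31.03
  U: 0 + 1(31.03) = 31.03

31 mol/s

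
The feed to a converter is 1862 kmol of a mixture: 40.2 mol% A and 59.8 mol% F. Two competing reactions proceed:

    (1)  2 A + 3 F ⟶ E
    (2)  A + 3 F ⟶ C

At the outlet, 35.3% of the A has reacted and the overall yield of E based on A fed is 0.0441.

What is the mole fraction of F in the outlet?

Yield of E: 1ξ₁ / 748.5 = 0.0441 → ξ₁ = 33.01 kmol.
Conversion of A: 2ξ₁ + 1ξ₂ = 0.353 × 748.5 = 264.2 → ξ₂ = 198.2 kmol.
Outlet amounts (n = n₀ + Σ ν·ξ):
  A: 748.5 − 2(33.01) − 1(198.2) = 484.3
  F: 1113 − 3(33.01) − 3(198.2) = 419.8
  E: 0 + 1(33.01) = 33.01
  C: 0 + 1(198.2) = 198.2
Total out = 1135 kmol; y_F = 419.8 / 1135 = 0.3698.

0.37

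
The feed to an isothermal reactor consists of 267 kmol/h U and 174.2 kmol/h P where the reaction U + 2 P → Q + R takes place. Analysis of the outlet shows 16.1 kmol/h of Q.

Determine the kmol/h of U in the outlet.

For Q: n = n₀ + 1ξ → 16.1 = 0 + 1ξ, giving ξ = 16.1 kmol/h.
Outlet amounts (n = n₀ + ν ξ):
  U: 267 − 1(16.1) = 250.9
  P: 174.2 − 2(16.1) = 142
  Q: 0 + 1(16.1) = 16.1
  R: 0 + 1(16.1) = 16.1

251 kmol/h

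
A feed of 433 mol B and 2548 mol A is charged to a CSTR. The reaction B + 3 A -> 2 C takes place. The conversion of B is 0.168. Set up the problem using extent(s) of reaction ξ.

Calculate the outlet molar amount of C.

145 mol

B reacted = 0.168 × 433 = 72.74 mol; ν_B = −1, so ξ = 72.74/1 = 72.74 mol.
Outlet amounts (n = n₀ + ν ξ):
  B: 433 − 1(72.74) = 360.3
  A: 2548 − 3(72.74) = 2330
  C: 0 + 2(72.74) = 145.5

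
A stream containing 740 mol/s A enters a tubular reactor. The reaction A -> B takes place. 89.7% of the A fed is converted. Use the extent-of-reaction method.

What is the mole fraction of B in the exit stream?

0.897

A reacted = 0.897 × 740 = 663.8 mol/s; ν_A = −1, so ξ = 663.8/1 = 663.8 mol/s.
Outlet amounts (n = n₀ + ν ξ):
  A: 740 − 1(663.8) = 76.22
  B: 0 + 1(663.8) = 663.8
Total out = 740 mol/s; y_B = 663.8 / 740 = 0.897.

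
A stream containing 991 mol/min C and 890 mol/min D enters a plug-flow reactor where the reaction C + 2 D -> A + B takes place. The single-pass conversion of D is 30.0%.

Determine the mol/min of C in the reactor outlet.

D reacted = 0.3 × 890 = 267 mol/min; ν_D = −2, so ξ = 267/2 = 133.5 mol/min.
Outlet amounts (n = n₀ + ν ξ):
  C: 991 − 1(133.5) = 857.5
  D: 890 − 2(133.5) = 623
  A: 0 + 1(133.5) = 133.5
  B: 0 + 1(133.5) = 133.5

858 mol/min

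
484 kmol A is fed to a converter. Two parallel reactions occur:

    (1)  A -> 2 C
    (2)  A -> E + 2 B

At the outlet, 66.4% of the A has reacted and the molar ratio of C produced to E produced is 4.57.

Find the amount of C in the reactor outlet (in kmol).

447 kmol

Conversion of A: A consumed = 0.664 × 484 = 321.4 kmol = 1ξ₁ + 1ξ₂.
Selectivity: 2ξ₁ / (1ξ₂) = 4.57 → ξ₁ = 2.285 ξ₂.
Substitute: (1·2.285 + 1) ξ₂ = 321.4 → ξ₂ = 97.83 kmol, ξ₁ = 223.5 kmol.
Outlet amounts (n = n₀ + Σ ν·ξ):
  A: 484 − 1(223.5) − 1(97.83) = 162.6
  C: 0 + 2(223.5) = 447.1
  E: 0 + 1(97.83) = 97.83
  B: 0 + 2(97.83) = 195.7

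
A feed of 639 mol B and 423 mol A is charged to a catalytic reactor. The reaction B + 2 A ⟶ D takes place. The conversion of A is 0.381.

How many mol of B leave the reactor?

558 mol

A reacted = 0.381 × 423 = 161.2 mol; ν_A = −2, so ξ = 161.2/2 = 80.58 mol.
Outlet amounts (n = n₀ + ν ξ):
  B: 639 − 1(80.58) = 558.4
  A: 423 − 2(80.58) = 261.8
  D: 0 + 1(80.58) = 80.58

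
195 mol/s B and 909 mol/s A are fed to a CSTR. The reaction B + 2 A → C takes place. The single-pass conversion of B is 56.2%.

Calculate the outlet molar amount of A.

B reacted = 0.562 × 195 = 109.6 mol/s; ν_B = −1, so ξ = 109.6/1 = 109.6 mol/s.
Outlet amounts (n = n₀ + ν ξ):
  B: 195 − 1(109.6) = 85.41
  A: 909 − 2(109.6) = 689.8
  C: 0 + 1(109.6) = 109.6

690 mol/s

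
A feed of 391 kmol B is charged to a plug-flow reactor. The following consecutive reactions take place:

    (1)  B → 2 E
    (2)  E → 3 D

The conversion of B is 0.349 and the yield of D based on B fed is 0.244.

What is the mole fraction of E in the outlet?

0.408

Conversion of B: B consumed = 1ξ₁ = 0.349 × 391 → ξ₁ = 136.5 kmol.
Yield of D: 3ξ₂ / 391 = 0.244 → ξ₂ = 31.8 kmol.
Outlet amounts (n = n₀ + Σ ν·ξ):
  B: 391 − 1(136.5) = 254.5
  E: 0 + 2(136.5) − 1(31.8) = 241.1
  D: 0 + 3(31.8) = 95.4
Total out = 591.1 kmol; y_E = 241.1 / 591.1 = 0.4079.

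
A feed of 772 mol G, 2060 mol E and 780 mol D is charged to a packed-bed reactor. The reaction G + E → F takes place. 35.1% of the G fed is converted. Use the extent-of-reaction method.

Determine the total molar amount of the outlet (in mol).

G reacted = 0.351 × 772 = 271 mol; ν_G = −1, so ξ = 271/1 = 271 mol.
Outlet amounts (n = n₀ + ν ξ):
  G: 772 − 1(271) = 501
  E: 2060 − 1(271) = 1789
  F: 0 + 1(271) = 271
  D: 780 (inert)
Total out = 501 + 1789 + 271 + 780 = 3341 mol.

3340 mol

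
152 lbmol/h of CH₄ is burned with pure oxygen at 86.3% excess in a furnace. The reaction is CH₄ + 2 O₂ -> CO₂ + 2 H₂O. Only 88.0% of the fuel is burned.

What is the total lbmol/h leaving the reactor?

Stoichiometric O₂ = 2 × 152 = 304 lbmol/h; O₂ fed = 304 × 1.863 = 566.4 lbmol/h.
Fuel reacted = 0.88 × 152 → ξ = 133.8 lbmol/h.
Outlet (n = n₀ + ν ξ):
  CH₄: 152 − 1(133.8) = 18.24
  O₂: 566.4 − 2(133.8) = 298.8
  CO₂: 0 + 1(133.8) = 133.8
  H₂O: 0 + 2(133.8) = 267.5
Total out = 18.24 + 298.8 + 133.8 + 267.5 = 718.4 lbmol/h.

718 lbmol/h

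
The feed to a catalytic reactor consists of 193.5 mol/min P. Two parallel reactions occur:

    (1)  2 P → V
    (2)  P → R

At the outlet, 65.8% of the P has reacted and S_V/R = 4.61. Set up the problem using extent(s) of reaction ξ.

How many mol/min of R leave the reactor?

Conversion of P: P consumed = 0.658 × 193.5 = 127.3 mol/min = 2ξ₁ + 1ξ₂.
Selectivity: 1ξ₁ / (1ξ₂) = 4.61 → ξ₁ = 4.61 ξ₂.
Substitute: (2·4.61 + 1) ξ₂ = 127.3 → ξ₂ = 12.46 mol/min, ξ₁ = 57.43 mol/min.
Outlet amounts (n = n₀ + Σ ν·ξ):
  P: 193.5 − 2(57.43) − 1(12.46) = 66.18
  V: 0 + 1(57.43) = 57.43
  R: 0 + 1(12.46) = 12.46

12.5 mol/min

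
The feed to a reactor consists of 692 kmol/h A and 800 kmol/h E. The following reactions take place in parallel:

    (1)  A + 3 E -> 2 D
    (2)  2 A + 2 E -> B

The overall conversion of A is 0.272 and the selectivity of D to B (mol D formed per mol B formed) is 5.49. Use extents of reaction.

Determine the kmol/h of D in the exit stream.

218 kmol/h

Conversion of A: A consumed = 0.272 × 692 = 188.2 kmol/h = 1ξ₁ + 2ξ₂.
Selectivity: 2ξ₁ / (1ξ₂) = 5.49 → ξ₁ = 2.745 ξ₂.
Substitute: (1·2.745 + 2) ξ₂ = 188.2 → ξ₂ = 39.67 kmol/h, ξ₁ = 108.9 kmol/h.
Outlet amounts (n = n₀ + Σ ν·ξ):
  A: 692 − 1(108.9) − 2(39.67) = 503.8
  E: 800 − 3(108.9) − 2(39.67) = 394
  D: 0 + 2(108.9) = 217.8
  B: 0 + 1(39.67) = 39.67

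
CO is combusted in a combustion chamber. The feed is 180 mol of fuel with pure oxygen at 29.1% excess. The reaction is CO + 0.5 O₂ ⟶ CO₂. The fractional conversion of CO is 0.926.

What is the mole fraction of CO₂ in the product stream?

Stoichiometric O₂ = 0.5 × 180 = 90 mol; O₂ fed = 90 × 1.291 = 116.2 mol.
Fuel reacted = 0.926 × 180 → ξ = 166.7 mol.
Outlet (n = n₀ + ν ξ):
  CO: 180 − 1(166.7) = 13.32
  O₂: 116.2 − 0.5(166.7) = 32.85
  CO₂: 0 + 1(166.7) = 166.7
Total out = 212.8 mol; y_CO₂ = 166.7 / 212.8 = 0.7831.

0.783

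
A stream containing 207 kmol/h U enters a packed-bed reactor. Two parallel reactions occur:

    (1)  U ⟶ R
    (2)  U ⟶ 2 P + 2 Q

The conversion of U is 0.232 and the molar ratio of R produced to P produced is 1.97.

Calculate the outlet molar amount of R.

Conversion of U: U consumed = 0.232 × 207 = 48.02 kmol/h = 1ξ₁ + 1ξ₂.
Selectivity: 1ξ₁ / (2ξ₂) = 1.97 → ξ₁ = 3.94 ξ₂.
Substitute: (1·3.94 + 1) ξ₂ = 48.02 → ξ₂ = 9.721 kmol/h, ξ₁ = 38.3 kmol/h.
Outlet amounts (n = n₀ + Σ ν·ξ):
  U: 207 − 1(38.3) − 1(9.721) = 159
  R: 0 + 1(38.3) = 38.3
  P: 0 + 2(9.721) = 19.44
  Q: 0 + 2(9.721) = 19.44

38.3 kmol/h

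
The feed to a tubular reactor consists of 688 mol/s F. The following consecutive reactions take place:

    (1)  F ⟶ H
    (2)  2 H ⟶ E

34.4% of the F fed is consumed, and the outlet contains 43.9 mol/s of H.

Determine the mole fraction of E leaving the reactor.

0.163

Conversion of F: F consumed = 1ξ₁ = 0.344 × 688 → ξ₁ = 236.7 mol/s.
H balance: n_H = 0 + 1ξ₁ − 2ξ₂ = 43.9 → ξ₂ = (1·236.7 − 43.9)/2 = 96.39 mol/s.
Outlet amounts (n = n₀ + Σ ν·ξ):
  F: 688 − 1(236.7) = 451.3
  H: 0 + 1(236.7) − 2(96.39) = 43.9
  E: 0 + 1(96.39) = 96.39
Total out = 591.6 mol/s; y_E = 96.39 / 591.6 = 0.1629.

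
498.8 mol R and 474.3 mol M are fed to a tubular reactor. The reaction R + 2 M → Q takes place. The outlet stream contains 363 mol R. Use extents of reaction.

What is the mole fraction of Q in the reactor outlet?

0.194

For R: n = n₀ − 1ξ → 363 = 498.8 − 1ξ, giving ξ = 135.8 mol.
Outlet amounts (n = n₀ + ν ξ):
  R: 498.8 − 1(135.8) = 363
  M: 474.3 − 2(135.8) = 202.7
  Q: 0 + 1(135.8) = 135.8
Total out = 701.5 mol; y_Q = 135.8 / 701.5 = 0.1936.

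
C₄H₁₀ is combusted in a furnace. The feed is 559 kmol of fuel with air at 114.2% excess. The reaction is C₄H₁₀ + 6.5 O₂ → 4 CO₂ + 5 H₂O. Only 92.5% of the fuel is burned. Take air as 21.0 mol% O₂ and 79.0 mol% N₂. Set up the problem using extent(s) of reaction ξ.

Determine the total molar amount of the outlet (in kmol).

38400 kmol

Stoichiometric O₂ = 6.5 × 559 = 3634 kmol; O₂ fed = 3634 × 2.142 = 7783 kmol.
N₂ fed = 7783 × 79/21 = 29280 kmol.
Fuel reacted = 0.925 × 559 → ξ = 517.1 kmol.
Outlet (n = n₀ + ν ξ):
  C₄H₁₀: 559 − 1(517.1) = 41.92
  O₂: 7783 − 6.5(517.1) = 4422
  N₂: 29280 (inert)
  CO₂: 0 + 4(517.1) = 2068
  H₂O: 0 + 5(517.1) = 2585
Total out = 41.92 + 4422 + 29280 + 2068 + 2585 = 38400 kmol.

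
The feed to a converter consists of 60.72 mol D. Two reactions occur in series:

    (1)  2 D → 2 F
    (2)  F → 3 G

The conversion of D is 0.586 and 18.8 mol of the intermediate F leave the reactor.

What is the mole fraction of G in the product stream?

Conversion of D: D consumed = 2ξ₁ = 0.586 × 60.72 → ξ₁ = 17.79 mol.
F balance: n_F = 0 + 2ξ₁ − 1ξ₂ = 18.8 → ξ₂ = (2·17.79 − 18.8)/1 = 16.78 mol.
Outlet amounts (n = n₀ + Σ ν·ξ):
  D: 60.72 − 2(17.79) = 25.14
  F: 0 + 2(17.79) − 1(16.78) = 18.8
  G: 0 + 3(16.78) = 50.35
Total out = 94.28 mol; y_G = 50.35 / 94.28 = 0.534.

0.534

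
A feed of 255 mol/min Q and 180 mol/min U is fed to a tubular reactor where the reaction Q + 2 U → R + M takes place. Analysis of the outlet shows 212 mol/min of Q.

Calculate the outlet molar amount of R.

For Q: n = n₀ − 1ξ → 212 = 255 − 1ξ, giving ξ = 43 mol/min.
Outlet amounts (n = n₀ + ν ξ):
  Q: 255 − 1(43) = 212
  U: 180 − 2(43) = 94
  R: 0 + 1(43) = 43
  M: 0 + 1(43) = 43

43 mol/min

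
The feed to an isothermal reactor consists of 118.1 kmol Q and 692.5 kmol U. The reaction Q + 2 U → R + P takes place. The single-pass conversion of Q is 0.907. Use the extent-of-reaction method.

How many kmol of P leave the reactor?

Q reacted = 0.907 × 118.1 = 107.1 kmol; ν_Q = −1, so ξ = 107.1/1 = 107.1 kmol.
Outlet amounts (n = n₀ + ν ξ):
  Q: 118.1 − 1(107.1) = 10.98
  U: 692.5 − 2(107.1) = 478.3
  R: 0 + 1(107.1) = 107.1
  P: 0 + 1(107.1) = 107.1

107 kmol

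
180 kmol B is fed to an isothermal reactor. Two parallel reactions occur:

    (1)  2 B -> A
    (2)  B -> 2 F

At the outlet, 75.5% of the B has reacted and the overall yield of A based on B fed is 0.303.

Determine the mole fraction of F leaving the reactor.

0.352

Yield of A: 1ξ₁ / 180 = 0.303 → ξ₁ = 54.54 kmol.
Conversion of B: 2ξ₁ + 1ξ₂ = 0.755 × 180 = 135.9 → ξ₂ = 26.82 kmol.
Outlet amounts (n = n₀ + Σ ν·ξ):
  B: 180 − 2(54.54) − 1(26.82) = 44.1
  A: 0 + 1(54.54) = 54.54
  F: 0 + 2(26.82) = 53.64
Total out = 152.3 kmol; y_F = 53.64 / 152.3 = 0.3522.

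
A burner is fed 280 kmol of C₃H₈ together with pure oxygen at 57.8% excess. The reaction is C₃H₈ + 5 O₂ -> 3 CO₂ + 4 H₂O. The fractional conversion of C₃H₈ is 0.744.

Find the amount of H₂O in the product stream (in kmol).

833 kmol

Stoichiometric O₂ = 5 × 280 = 1400 kmol; O₂ fed = 1400 × 1.578 = 2209 kmol.
Fuel reacted = 0.744 × 280 → ξ = 208.3 kmol.
Outlet (n = n₀ + ν ξ):
  C₃H₈: 280 − 1(208.3) = 71.68
  O₂: 2209 − 5(208.3) = 1168
  CO₂: 0 + 3(208.3) = 625
  H₂O: 0 + 4(208.3) = 833.3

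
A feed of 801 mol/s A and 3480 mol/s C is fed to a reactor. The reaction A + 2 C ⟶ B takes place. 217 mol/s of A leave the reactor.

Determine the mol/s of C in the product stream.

2310 mol/s

For A: n = n₀ − 1ξ → 217 = 801 − 1ξ, giving ξ = 584 mol/s.
Outlet amounts (n = n₀ + ν ξ):
  A: 801 − 1(584) = 217
  C: 3480 − 2(584) = 2312
  B: 0 + 1(584) = 584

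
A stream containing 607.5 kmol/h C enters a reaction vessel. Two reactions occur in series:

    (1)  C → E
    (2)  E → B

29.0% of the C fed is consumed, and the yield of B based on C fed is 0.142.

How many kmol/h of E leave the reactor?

Conversion of C: C consumed = 1ξ₁ = 0.29 × 607.5 → ξ₁ = 176.2 kmol/h.
Yield of B: 1ξ₂ / 607.5 = 0.142 → ξ₂ = 86.26 kmol/h.
Outlet amounts (n = n₀ + Σ ν·ξ):
  C: 607.5 − 1(176.2) = 431.3
  E: 0 + 1(176.2) − 1(86.26) = 89.91
  B: 0 + 1(86.26) = 86.26

89.9 kmol/h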